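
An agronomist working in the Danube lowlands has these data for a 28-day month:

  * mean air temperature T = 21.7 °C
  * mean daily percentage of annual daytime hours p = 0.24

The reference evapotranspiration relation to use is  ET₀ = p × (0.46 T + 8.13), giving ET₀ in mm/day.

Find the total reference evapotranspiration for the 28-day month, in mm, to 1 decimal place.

121.7 mm

ET₀ = 0.24 × (0.46 × 21.7 + 8.13) = 0.24 × 18.112 = 4.3469 mm/d
Monthly total = 4.3469 × 28 = 121.713 mm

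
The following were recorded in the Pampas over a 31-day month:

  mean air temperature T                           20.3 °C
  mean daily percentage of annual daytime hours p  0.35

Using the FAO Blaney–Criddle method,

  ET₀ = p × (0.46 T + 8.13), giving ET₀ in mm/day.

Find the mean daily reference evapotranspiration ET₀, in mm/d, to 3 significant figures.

ET₀ = 0.35 × (0.46 × 20.3 + 8.13) = 0.35 × 17.468 = 6.1138 mm/d

6.11 mm/d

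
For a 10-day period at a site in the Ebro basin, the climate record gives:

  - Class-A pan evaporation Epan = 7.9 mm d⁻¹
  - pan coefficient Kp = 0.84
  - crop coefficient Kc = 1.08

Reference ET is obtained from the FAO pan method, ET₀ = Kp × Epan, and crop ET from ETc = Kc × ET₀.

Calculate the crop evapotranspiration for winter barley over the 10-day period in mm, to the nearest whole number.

ET₀ = 0.84 × 7.9 = 6.6360 mm/d
ETc = Kc × ET₀ = 1.08 × 6.6360 = 7.1669 mm/d
Over 10 days: 7.1669 × 10 = 71.669 mm

72 mm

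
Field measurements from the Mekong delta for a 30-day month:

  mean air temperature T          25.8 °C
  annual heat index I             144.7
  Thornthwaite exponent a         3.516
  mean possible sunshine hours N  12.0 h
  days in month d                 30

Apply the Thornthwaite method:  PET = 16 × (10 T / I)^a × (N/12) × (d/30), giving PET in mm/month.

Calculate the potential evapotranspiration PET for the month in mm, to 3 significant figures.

10T/I = 10 × 25.8 / 144.7 = 1.7830
(10T/I)^a = 1.7830^3.516 = 7.6392
Uncorrected PET = 16 × 7.6392 = 122.227 mm
Correction = (N/12)(d/30) = (12.0/12)(30/30) = 1.0000
PET = 122.227 × 1.0000 = 122.227 mm/month

122 mm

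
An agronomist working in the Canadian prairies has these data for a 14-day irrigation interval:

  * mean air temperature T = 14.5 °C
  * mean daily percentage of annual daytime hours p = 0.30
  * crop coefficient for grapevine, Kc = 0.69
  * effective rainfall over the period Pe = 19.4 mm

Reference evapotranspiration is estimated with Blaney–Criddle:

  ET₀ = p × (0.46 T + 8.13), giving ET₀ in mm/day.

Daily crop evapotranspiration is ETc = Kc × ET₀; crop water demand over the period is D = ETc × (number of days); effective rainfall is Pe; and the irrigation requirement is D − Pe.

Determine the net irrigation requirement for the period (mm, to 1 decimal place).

23.5 mm

ET₀ = 0.30 × (0.46 × 14.5 + 8.13) = 0.30 × 14.800 = 4.4400 mm/d
ETc = Kc × ET₀ = 0.69 × 4.4400 = 3.0636 mm/d
Crop demand D = ETc × 14 d = 3.0636 × 14 = 42.890 mm
D − Pe = 42.890 − 19.4 = 23.490 mm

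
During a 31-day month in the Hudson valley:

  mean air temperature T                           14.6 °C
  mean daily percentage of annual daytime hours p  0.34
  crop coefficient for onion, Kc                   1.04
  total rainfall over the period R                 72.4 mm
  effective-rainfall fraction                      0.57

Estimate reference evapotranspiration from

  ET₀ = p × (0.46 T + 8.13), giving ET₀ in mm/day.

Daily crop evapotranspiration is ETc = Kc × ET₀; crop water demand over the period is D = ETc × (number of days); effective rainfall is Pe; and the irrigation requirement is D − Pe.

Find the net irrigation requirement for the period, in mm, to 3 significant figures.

ET₀ = 0.34 × (0.46 × 14.6 + 8.13) = 0.34 × 14.846 = 5.0476 mm/d
ETc = Kc × ET₀ = 1.04 × 5.0476 = 5.2495 mm/d
Crop demand D = ETc × 31 d = 5.2495 × 31 = 162.735 mm
Pe = 0.57 × 72.4 = 41.268 mm
D − Pe = 162.735 − 41.268 = 121.467 mm

121 mm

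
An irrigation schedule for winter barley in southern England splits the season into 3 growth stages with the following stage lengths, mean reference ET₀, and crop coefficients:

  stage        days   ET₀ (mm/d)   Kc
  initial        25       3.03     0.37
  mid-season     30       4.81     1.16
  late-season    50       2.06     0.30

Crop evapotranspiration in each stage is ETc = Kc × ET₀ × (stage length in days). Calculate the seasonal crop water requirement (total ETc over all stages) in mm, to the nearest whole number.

226 mm

initial: 0.37 × 3.03 × 25 = 28.03 mm
mid-season: 1.16 × 4.81 × 30 = 167.39 mm
late-season: 0.30 × 2.06 × 50 = 30.90 mm
Seasonal total = 226.32 mm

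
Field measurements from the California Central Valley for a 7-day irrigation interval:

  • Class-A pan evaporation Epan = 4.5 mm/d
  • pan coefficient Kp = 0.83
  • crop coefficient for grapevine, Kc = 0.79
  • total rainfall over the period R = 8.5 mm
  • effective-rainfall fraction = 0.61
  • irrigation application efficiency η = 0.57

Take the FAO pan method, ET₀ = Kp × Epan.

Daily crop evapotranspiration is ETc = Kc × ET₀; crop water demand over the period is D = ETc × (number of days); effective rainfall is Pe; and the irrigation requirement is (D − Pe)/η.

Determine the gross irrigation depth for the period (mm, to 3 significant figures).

27.1 mm

ET₀ = 0.83 × 4.5 = 3.7350 mm/d
ETc = Kc × ET₀ = 0.79 × 3.7350 = 2.9507 mm/d
Crop demand D = ETc × 7 d = 2.9507 × 7 = 20.655 mm
Pe = 0.61 × 8.5 = 5.185 mm
D − Pe = 20.655 − 5.185 = 15.470 mm
Gross irrigation = 15.470 / 0.57 = 27.140 mm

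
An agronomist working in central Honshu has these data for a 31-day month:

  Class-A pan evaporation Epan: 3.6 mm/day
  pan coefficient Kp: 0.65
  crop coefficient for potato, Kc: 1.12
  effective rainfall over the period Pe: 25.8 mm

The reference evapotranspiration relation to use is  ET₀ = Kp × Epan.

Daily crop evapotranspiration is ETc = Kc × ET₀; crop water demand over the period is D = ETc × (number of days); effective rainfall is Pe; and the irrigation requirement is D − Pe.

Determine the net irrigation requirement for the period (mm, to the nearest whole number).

55 mm

ET₀ = 0.65 × 3.6 = 2.3400 mm/d
ETc = Kc × ET₀ = 1.12 × 2.3400 = 2.6208 mm/d
Crop demand D = ETc × 31 d = 2.6208 × 31 = 81.245 mm
D − Pe = 81.245 − 25.8 = 55.445 mm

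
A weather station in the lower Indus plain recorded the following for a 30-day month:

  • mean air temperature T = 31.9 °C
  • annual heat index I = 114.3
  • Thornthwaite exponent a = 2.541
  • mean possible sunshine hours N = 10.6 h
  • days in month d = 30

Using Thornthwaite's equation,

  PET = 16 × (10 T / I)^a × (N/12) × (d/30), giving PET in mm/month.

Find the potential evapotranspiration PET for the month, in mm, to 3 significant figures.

192 mm

10T/I = 10 × 31.9 / 114.3 = 2.7909
(10T/I)^a = 2.7909^2.541 = 13.5718
Uncorrected PET = 16 × 13.5718 = 217.149 mm
Correction = (N/12)(d/30) = (10.6/12)(30/30) = 0.8833
PET = 217.149 × 0.8833 = 191.808 mm/month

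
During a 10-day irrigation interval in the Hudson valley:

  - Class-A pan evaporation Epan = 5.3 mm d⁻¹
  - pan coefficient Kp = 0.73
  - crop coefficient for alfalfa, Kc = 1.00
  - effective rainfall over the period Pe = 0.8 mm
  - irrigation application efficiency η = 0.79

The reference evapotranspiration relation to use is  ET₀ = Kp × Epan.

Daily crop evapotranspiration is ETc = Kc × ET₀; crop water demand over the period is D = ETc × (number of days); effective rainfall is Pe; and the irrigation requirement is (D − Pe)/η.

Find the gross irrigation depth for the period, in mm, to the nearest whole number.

ET₀ = 0.73 × 5.3 = 3.8690 mm/d
ETc = Kc × ET₀ = 1.00 × 3.8690 = 3.8690 mm/d
Crop demand D = ETc × 10 d = 3.8690 × 10 = 38.690 mm
D − Pe = 38.690 − 0.8 = 37.890 mm
Gross irrigation = 37.890 / 0.79 = 47.962 mm

48 mm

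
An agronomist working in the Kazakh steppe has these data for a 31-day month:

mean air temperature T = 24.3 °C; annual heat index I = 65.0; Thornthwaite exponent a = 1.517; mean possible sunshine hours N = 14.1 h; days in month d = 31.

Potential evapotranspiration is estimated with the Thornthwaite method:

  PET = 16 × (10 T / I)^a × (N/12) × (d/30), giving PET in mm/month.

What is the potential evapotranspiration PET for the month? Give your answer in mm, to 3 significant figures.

10T/I = 10 × 24.3 / 65.0 = 3.7385
(10T/I)^a = 3.7385^1.517 = 7.3923
Uncorrected PET = 16 × 7.3923 = 118.277 mm
Correction = (N/12)(d/30) = (14.1/12)(31/30) = 1.2142
PET = 118.277 × 1.2142 = 143.612 mm/month

144 mm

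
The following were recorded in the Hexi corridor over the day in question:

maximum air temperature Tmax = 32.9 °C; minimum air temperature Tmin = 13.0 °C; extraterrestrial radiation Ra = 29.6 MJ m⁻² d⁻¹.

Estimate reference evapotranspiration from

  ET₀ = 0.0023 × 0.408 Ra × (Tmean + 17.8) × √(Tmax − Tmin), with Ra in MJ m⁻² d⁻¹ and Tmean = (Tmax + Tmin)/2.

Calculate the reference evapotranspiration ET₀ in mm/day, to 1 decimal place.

5.0 mm/day

Tmean = (32.9 + 13.0)/2 = 22.95 °C
0.408 Ra = 0.408 × 29.6 = 12.0768 mm/d equivalent
ET₀ = 0.0023 × 12.0768 × (22.95 + 17.8) × √19.9 = 0.0023 × 12.0768 × 40.75 × 4.4609 = 5.0493 mm/d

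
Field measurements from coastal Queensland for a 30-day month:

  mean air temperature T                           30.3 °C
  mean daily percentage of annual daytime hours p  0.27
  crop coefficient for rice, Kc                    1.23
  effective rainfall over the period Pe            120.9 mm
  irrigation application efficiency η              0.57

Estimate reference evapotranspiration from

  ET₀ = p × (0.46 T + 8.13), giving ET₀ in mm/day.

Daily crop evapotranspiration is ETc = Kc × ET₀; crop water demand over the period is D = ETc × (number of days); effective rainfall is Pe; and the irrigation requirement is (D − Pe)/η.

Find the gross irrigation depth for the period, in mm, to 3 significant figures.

174 mm

ET₀ = 0.27 × (0.46 × 30.3 + 8.13) = 0.27 × 22.068 = 5.9584 mm/d
ETc = Kc × ET₀ = 1.23 × 5.9584 = 7.3288 mm/d
Crop demand D = ETc × 30 d = 7.3288 × 30 = 219.864 mm
D − Pe = 219.864 − 120.9 = 98.964 mm
Gross irrigation = 98.964 / 0.57 = 173.621 mm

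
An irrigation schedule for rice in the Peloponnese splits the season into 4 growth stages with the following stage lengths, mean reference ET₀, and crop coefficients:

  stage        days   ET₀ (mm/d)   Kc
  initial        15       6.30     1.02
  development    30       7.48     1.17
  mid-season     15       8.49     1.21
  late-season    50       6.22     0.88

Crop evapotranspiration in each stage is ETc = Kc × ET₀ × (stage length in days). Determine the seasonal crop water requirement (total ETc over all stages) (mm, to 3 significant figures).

787 mm

initial: 1.02 × 6.30 × 15 = 96.39 mm
development: 1.17 × 7.48 × 30 = 262.55 mm
mid-season: 1.21 × 8.49 × 15 = 154.09 mm
late-season: 0.88 × 6.22 × 50 = 273.68 mm
Seasonal total = 786.71 mm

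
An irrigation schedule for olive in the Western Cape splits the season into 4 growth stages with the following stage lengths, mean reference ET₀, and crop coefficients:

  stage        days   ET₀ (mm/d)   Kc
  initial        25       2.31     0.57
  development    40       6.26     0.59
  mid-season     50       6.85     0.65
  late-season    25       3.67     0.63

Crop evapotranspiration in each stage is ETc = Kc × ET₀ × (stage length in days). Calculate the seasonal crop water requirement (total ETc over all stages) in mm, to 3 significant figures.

461 mm

initial: 0.57 × 2.31 × 25 = 32.92 mm
development: 0.59 × 6.26 × 40 = 147.74 mm
mid-season: 0.65 × 6.85 × 50 = 222.63 mm
late-season: 0.63 × 3.67 × 25 = 57.80 mm
Seasonal total = 461.09 mm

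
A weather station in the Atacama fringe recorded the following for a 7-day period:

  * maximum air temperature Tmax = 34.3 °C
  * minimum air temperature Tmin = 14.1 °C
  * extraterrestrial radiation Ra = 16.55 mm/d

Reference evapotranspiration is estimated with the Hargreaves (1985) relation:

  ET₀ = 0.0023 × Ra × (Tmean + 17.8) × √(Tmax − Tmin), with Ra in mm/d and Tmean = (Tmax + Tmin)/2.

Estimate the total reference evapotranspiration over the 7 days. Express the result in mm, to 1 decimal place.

50.3 mm

Tmean = (34.3 + 14.1)/2 = 24.20 °C
ET₀ = 0.0023 × 16.55 × (24.20 + 17.8) × √20.2 = 0.0023 × 16.55 × 42.00 × 4.4944 = 7.1853 mm/d
Over 7 days: 7.1853 × 7 = 50.297 mm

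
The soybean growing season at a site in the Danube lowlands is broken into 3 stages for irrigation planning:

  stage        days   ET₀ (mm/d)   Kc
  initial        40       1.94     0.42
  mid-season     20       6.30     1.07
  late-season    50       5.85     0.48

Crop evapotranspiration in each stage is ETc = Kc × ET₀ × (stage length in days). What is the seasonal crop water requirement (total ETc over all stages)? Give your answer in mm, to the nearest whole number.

308 mm

initial: 0.42 × 1.94 × 40 = 32.59 mm
mid-season: 1.07 × 6.30 × 20 = 134.82 mm
late-season: 0.48 × 5.85 × 50 = 140.40 mm
Seasonal total = 307.81 mm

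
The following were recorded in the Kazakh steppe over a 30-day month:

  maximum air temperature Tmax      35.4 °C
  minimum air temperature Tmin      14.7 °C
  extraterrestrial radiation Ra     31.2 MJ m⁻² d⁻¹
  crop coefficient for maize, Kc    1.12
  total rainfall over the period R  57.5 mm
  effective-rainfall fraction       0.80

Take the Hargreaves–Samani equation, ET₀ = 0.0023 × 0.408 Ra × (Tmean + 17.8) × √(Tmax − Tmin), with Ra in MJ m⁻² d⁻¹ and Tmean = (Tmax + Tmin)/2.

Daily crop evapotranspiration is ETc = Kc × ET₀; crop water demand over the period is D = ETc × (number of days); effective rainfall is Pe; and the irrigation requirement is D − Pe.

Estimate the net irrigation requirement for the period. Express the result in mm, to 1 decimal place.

145.8 mm

Tmean = (35.4 + 14.7)/2 = 25.05 °C
0.408 Ra = 0.408 × 31.2 = 12.7296 mm/d equivalent
ET₀ = 0.0023 × 12.7296 × (25.05 + 17.8) × √20.7 = 0.0023 × 12.7296 × 42.85 × 4.5497 = 5.7079 mm/d
ETc = Kc × ET₀ = 1.12 × 5.7079 = 6.3928 mm/d
Crop demand D = ETc × 30 d = 6.3928 × 30 = 191.784 mm
Pe = 0.80 × 57.5 = 46.000 mm
D − Pe = 191.784 − 46.000 = 145.784 mm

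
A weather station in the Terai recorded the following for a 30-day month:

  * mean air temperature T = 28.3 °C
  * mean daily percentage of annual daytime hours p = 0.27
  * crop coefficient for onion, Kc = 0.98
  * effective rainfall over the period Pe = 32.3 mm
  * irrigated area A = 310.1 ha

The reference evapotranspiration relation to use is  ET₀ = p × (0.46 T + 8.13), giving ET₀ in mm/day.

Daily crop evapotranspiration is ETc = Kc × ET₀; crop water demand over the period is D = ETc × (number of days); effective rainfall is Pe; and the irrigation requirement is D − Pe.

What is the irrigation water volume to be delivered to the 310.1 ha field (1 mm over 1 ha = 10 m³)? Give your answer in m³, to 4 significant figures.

ET₀ = 0.27 × (0.46 × 28.3 + 8.13) = 0.27 × 21.148 = 5.7100 mm/d
ETc = Kc × ET₀ = 0.98 × 5.7100 = 5.5958 mm/d
Crop demand D = ETc × 30 d = 5.5958 × 30 = 167.874 mm
D − Pe = 167.874 − 32.3 = 135.574 mm
Volume = 135.574 mm × 310.1 ha × 10 = 420415.0 m³

420400 m³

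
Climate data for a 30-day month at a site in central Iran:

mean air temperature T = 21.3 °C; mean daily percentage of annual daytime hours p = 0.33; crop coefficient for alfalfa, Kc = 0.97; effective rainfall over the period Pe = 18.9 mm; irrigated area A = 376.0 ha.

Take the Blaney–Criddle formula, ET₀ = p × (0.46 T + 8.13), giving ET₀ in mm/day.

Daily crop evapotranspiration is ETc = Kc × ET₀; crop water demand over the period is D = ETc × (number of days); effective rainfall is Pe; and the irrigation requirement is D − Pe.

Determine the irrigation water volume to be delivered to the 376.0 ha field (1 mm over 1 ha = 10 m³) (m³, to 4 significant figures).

ET₀ = 0.33 × (0.46 × 21.3 + 8.13) = 0.33 × 17.928 = 5.9162 mm/d
ETc = Kc × ET₀ = 0.97 × 5.9162 = 5.7387 mm/d
Crop demand D = ETc × 30 d = 5.7387 × 30 = 172.161 mm
D − Pe = 172.161 − 18.9 = 153.261 mm
Volume = 153.261 mm × 376.0 ha × 10 = 576261.4 m³

576300 m³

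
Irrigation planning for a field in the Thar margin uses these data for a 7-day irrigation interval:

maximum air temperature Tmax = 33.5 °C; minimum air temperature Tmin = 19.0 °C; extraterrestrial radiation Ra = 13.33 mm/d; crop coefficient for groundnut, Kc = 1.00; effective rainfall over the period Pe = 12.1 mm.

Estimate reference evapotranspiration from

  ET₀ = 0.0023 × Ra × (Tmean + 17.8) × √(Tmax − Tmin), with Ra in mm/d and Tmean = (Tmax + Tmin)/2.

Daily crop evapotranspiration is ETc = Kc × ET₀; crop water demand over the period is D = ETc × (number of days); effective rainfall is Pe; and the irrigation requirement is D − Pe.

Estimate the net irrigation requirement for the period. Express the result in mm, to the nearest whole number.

Tmean = (33.5 + 19.0)/2 = 26.25 °C
ET₀ = 0.0023 × 13.33 × (26.25 + 17.8) × √14.5 = 0.0023 × 13.33 × 44.05 × 3.8079 = 5.1427 mm/d
ETc = Kc × ET₀ = 1.00 × 5.1427 = 5.1427 mm/d
Crop demand D = ETc × 7 d = 5.1427 × 7 = 35.999 mm
D − Pe = 35.999 − 12.1 = 23.899 mm

24 mm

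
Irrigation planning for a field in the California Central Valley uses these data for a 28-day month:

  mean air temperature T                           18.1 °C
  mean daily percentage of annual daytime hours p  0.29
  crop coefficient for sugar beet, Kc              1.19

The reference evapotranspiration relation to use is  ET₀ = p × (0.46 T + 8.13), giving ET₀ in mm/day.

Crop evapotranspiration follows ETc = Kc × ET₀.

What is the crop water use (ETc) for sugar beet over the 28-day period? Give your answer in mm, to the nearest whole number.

159 mm

ET₀ = 0.29 × (0.46 × 18.1 + 8.13) = 0.29 × 16.456 = 4.7722 mm/d
ETc = Kc × ET₀ = 1.19 × 4.7722 = 5.6789 mm/d
Over 28 days: 5.6789 × 28 = 159.009 mm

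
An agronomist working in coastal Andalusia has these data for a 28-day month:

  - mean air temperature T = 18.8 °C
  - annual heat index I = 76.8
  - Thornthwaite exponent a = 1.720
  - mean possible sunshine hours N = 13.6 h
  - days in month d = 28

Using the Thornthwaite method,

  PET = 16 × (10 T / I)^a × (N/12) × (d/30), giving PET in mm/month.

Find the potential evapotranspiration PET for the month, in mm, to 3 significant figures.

78.9 mm

10T/I = 10 × 18.8 / 76.8 = 2.4479
(10T/I)^a = 2.4479^1.720 = 4.6636
Uncorrected PET = 16 × 4.6636 = 74.618 mm
Correction = (N/12)(d/30) = (13.6/12)(28/30) = 1.0578
PET = 74.618 × 1.0578 = 78.931 mm/month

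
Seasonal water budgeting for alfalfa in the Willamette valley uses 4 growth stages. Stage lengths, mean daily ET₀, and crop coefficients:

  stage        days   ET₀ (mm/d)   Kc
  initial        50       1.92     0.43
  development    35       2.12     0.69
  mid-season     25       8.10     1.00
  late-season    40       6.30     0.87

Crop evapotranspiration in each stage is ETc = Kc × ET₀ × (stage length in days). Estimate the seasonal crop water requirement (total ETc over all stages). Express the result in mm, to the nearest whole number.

514 mm

initial: 0.43 × 1.92 × 50 = 41.28 mm
development: 0.69 × 2.12 × 35 = 51.20 mm
mid-season: 1.00 × 8.10 × 25 = 202.50 mm
late-season: 0.87 × 6.30 × 40 = 219.24 mm
Seasonal total = 514.22 mm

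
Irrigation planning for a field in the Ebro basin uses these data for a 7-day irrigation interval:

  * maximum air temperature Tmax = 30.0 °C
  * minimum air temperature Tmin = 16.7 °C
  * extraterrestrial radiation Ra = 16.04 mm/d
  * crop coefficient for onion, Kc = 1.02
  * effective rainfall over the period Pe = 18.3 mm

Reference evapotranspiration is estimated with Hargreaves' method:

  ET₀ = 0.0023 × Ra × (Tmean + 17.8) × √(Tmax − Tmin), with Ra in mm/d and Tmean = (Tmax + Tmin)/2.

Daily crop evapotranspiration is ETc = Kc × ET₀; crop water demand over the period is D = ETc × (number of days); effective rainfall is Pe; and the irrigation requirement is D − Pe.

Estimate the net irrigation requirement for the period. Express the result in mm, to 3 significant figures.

Tmean = (30.0 + 16.7)/2 = 23.35 °C
ET₀ = 0.0023 × 16.04 × (23.35 + 17.8) × √13.3 = 0.0023 × 16.04 × 41.15 × 3.6469 = 5.5364 mm/d
ETc = Kc × ET₀ = 1.02 × 5.5364 = 5.6471 mm/d
Crop demand D = ETc × 7 d = 5.6471 × 7 = 39.530 mm
D − Pe = 39.530 − 18.3 = 21.230 mm

21.2 mm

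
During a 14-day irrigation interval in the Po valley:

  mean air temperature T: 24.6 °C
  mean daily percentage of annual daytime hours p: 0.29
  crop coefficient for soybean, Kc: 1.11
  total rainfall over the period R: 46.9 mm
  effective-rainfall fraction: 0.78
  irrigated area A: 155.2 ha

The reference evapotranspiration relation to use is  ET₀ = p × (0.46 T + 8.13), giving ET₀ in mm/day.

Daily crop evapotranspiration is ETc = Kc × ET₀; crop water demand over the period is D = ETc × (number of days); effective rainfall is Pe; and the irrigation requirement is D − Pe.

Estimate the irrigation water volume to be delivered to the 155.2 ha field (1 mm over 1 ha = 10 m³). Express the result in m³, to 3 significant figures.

ET₀ = 0.29 × (0.46 × 24.6 + 8.13) = 0.29 × 19.446 = 5.6393 mm/d
ETc = Kc × ET₀ = 1.11 × 5.6393 = 6.2596 mm/d
Crop demand D = ETc × 14 d = 6.2596 × 14 = 87.634 mm
Pe = 0.78 × 46.9 = 36.582 mm
D − Pe = 87.634 − 36.582 = 51.052 mm
Volume = 51.052 mm × 155.2 ha × 10 = 79232.7 m³

79200 m³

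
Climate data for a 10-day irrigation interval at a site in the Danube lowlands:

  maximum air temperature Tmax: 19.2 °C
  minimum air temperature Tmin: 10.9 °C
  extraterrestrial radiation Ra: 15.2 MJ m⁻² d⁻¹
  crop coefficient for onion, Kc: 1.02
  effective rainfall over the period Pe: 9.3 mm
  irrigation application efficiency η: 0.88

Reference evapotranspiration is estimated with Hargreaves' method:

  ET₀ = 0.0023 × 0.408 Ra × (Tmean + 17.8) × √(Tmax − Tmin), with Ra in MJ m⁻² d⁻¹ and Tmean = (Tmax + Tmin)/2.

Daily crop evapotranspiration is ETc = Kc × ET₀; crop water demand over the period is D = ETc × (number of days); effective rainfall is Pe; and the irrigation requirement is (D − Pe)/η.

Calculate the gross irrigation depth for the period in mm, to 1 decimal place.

5.1 mm

Tmean = (19.2 + 10.9)/2 = 15.05 °C
0.408 Ra = 0.408 × 15.2 = 6.2016 mm/d equivalent
ET₀ = 0.0023 × 6.2016 × (15.05 + 17.8) × √8.3 = 0.0023 × 6.2016 × 32.85 × 2.8810 = 1.3499 mm/d
ETc = Kc × ET₀ = 1.02 × 1.3499 = 1.3769 mm/d
Crop demand D = ETc × 10 d = 1.3769 × 10 = 13.769 mm
D − Pe = 13.769 − 9.3 = 4.469 mm
Gross irrigation = 4.469 / 0.88 = 5.078 mm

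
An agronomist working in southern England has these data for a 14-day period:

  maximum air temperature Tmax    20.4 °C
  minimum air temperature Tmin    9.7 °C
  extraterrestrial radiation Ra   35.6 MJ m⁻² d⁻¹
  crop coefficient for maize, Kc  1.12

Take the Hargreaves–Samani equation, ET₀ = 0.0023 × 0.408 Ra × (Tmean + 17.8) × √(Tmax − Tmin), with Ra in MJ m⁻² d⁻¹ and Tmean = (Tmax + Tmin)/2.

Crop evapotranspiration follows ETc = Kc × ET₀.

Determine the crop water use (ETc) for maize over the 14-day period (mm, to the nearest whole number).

Tmean = (20.4 + 9.7)/2 = 15.05 °C
0.408 Ra = 0.408 × 35.6 = 14.5248 mm/d equivalent
ET₀ = 0.0023 × 14.5248 × (15.05 + 17.8) × √10.7 = 0.0023 × 14.5248 × 32.85 × 3.2711 = 3.5898 mm/d
ETc = Kc × ET₀ = 1.12 × 3.5898 = 4.0206 mm/d
Over 14 days: 4.0206 × 14 = 56.288 mm

56 mm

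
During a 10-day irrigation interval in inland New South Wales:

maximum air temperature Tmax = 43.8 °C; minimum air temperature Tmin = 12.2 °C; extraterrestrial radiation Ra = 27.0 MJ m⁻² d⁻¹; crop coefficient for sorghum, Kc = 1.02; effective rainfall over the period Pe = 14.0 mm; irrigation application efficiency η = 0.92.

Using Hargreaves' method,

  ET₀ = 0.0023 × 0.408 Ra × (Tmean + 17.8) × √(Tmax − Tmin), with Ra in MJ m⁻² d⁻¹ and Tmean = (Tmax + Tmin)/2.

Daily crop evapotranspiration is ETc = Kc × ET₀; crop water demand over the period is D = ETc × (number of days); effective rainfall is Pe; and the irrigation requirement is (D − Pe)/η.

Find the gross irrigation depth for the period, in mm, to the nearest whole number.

57 mm

Tmean = (43.8 + 12.2)/2 = 28.00 °C
0.408 Ra = 0.408 × 27.0 = 11.0160 mm/d equivalent
ET₀ = 0.0023 × 11.0160 × (28.00 + 17.8) × √31.6 = 0.0023 × 11.0160 × 45.80 × 5.6214 = 6.5232 mm/d
ETc = Kc × ET₀ = 1.02 × 6.5232 = 6.6537 mm/d
Crop demand D = ETc × 10 d = 6.6537 × 10 = 66.537 mm
D − Pe = 66.537 − 14.0 = 52.537 mm
Gross irrigation = 52.537 / 0.92 = 57.105 mm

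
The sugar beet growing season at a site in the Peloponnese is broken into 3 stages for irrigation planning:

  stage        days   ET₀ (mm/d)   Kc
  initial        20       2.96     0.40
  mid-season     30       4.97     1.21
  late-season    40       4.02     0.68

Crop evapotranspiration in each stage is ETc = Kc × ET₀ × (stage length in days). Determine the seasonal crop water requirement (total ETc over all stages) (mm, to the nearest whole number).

initial: 0.40 × 2.96 × 20 = 23.68 mm
mid-season: 1.21 × 4.97 × 30 = 180.41 mm
late-season: 0.68 × 4.02 × 40 = 109.34 mm
Seasonal total = 313.43 mm

313 mm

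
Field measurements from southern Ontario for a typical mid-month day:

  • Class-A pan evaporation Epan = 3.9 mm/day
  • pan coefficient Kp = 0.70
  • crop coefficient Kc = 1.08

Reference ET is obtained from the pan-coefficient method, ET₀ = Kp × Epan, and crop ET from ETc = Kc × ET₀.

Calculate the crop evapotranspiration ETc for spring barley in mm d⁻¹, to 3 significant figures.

ET₀ = 0.70 × 3.9 = 2.7300 mm/d
ETc = Kc × ET₀ = 1.08 × 2.7300 = 2.9484 mm/d

2.95 mm d⁻¹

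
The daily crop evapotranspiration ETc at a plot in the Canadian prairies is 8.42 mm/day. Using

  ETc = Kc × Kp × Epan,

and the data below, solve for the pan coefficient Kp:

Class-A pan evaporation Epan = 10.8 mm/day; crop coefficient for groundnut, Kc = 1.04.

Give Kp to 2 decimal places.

0.75

ETc = Kc × Kp × Epan  ⇒  Kp = ETc / (Kc × Epan)
Kp = 8.42 / (1.04 × 10.8) = 8.42 / 11.232 = 0.7496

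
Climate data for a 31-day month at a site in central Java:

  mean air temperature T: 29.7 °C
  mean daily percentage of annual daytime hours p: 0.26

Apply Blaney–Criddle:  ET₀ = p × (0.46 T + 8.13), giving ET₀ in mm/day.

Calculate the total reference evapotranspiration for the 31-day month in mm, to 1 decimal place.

ET₀ = 0.26 × (0.46 × 29.7 + 8.13) = 0.26 × 21.792 = 5.6659 mm/d
Monthly total = 5.6659 × 31 = 175.643 mm

175.6 mm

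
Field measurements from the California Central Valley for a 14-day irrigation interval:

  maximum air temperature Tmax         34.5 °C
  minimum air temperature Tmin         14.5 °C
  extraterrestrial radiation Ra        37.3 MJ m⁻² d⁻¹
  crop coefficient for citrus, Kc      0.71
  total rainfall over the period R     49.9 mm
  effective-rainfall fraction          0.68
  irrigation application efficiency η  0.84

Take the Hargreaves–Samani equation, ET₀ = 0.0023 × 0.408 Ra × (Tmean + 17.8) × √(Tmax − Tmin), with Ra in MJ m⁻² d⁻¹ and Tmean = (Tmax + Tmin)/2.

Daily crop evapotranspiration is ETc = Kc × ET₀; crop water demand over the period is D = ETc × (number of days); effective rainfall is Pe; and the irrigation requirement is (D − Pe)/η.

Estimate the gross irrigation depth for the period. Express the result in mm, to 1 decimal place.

38.0 mm

Tmean = (34.5 + 14.5)/2 = 24.50 °C
0.408 Ra = 0.408 × 37.3 = 15.2184 mm/d equivalent
ET₀ = 0.0023 × 15.2184 × (24.50 + 17.8) × √20.0 = 0.0023 × 15.2184 × 42.30 × 4.4721 = 6.6214 mm/d
ETc = Kc × ET₀ = 0.71 × 6.6214 = 4.7012 mm/d
Crop demand D = ETc × 14 d = 4.7012 × 14 = 65.817 mm
Pe = 0.68 × 49.9 = 33.932 mm
D − Pe = 65.817 − 33.932 = 31.885 mm
Gross irrigation = 31.885 / 0.84 = 37.958 mm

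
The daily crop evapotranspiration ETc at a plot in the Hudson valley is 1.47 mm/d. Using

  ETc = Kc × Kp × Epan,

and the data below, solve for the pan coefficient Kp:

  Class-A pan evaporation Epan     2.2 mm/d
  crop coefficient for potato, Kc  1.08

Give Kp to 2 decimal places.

ETc = Kc × Kp × Epan  ⇒  Kp = ETc / (Kc × Epan)
Kp = 1.47 / (1.08 × 2.2) = 1.47 / 2.376 = 0.6187

0.62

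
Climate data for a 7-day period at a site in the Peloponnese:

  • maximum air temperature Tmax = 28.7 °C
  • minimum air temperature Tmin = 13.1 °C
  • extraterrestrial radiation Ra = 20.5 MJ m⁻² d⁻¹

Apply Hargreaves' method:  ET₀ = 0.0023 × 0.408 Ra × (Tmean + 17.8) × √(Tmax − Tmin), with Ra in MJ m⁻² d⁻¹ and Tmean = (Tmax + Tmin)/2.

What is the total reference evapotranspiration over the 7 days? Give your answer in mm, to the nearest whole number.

Tmean = (28.7 + 13.1)/2 = 20.90 °C
0.408 Ra = 0.408 × 20.5 = 8.3640 mm/d equivalent
ET₀ = 0.0023 × 8.3640 × (20.90 + 17.8) × √15.6 = 0.0023 × 8.3640 × 38.70 × 3.9497 = 2.9405 mm/d
Over 7 days: 2.9405 × 7 = 20.584 mm

21 mm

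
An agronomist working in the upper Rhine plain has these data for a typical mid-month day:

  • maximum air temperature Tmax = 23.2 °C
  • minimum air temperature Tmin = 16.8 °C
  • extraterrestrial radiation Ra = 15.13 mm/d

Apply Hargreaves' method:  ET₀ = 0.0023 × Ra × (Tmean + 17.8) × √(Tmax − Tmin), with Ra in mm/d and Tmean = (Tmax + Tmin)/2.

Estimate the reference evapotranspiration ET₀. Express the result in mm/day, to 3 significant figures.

Tmean = (23.2 + 16.8)/2 = 20.00 °C
ET₀ = 0.0023 × 15.13 × (20.00 + 17.8) × √6.4 = 0.0023 × 15.13 × 37.80 × 2.5298 = 3.3277 mm/d

3.33 mm/day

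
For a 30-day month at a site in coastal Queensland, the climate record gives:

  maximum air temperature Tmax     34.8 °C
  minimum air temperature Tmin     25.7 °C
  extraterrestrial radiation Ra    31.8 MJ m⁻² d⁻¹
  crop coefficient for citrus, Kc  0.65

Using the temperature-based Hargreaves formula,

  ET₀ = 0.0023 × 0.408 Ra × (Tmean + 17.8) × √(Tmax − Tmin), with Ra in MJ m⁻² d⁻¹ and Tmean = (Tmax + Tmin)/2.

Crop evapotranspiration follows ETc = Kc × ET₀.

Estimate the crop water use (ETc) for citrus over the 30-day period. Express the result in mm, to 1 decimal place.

Tmean = (34.8 + 25.7)/2 = 30.25 °C
0.408 Ra = 0.408 × 31.8 = 12.9744 mm/d equivalent
ET₀ = 0.0023 × 12.9744 × (30.25 + 17.8) × √9.1 = 0.0023 × 12.9744 × 48.05 × 3.0166 = 4.3254 mm/d
ETc = Kc × ET₀ = 0.65 × 4.3254 = 2.8115 mm/d
Over 30 days: 2.8115 × 30 = 84.345 mm

84.3 mm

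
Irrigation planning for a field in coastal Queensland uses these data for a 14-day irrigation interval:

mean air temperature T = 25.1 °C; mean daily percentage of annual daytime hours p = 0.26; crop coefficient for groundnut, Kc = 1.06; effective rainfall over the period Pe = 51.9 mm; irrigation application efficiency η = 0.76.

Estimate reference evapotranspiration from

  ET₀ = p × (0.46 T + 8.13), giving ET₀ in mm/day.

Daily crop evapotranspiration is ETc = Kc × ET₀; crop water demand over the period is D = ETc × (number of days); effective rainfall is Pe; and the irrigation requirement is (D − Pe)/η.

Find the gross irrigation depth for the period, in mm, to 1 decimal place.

31.6 mm

ET₀ = 0.26 × (0.46 × 25.1 + 8.13) = 0.26 × 19.676 = 5.1158 mm/d
ETc = Kc × ET₀ = 1.06 × 5.1158 = 5.4227 mm/d
Crop demand D = ETc × 14 d = 5.4227 × 14 = 75.918 mm
D − Pe = 75.918 − 51.9 = 24.018 mm
Gross irrigation = 24.018 / 0.76 = 31.603 mm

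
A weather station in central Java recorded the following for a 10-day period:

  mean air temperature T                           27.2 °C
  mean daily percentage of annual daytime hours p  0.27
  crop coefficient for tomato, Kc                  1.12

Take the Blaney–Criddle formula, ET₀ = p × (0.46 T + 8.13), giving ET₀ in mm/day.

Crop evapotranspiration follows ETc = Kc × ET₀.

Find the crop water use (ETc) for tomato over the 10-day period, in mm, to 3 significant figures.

ET₀ = 0.27 × (0.46 × 27.2 + 8.13) = 0.27 × 20.642 = 5.5733 mm/d
ETc = Kc × ET₀ = 1.12 × 5.5733 = 6.2421 mm/d
Over 10 days: 6.2421 × 10 = 62.421 mm

62.4 mm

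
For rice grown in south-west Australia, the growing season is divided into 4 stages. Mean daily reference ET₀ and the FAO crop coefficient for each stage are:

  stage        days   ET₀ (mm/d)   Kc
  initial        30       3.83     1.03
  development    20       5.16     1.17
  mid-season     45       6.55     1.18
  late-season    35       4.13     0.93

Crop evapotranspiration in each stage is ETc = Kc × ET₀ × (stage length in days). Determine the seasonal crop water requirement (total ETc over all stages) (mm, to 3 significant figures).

721 mm

initial: 1.03 × 3.83 × 30 = 118.35 mm
development: 1.17 × 5.16 × 20 = 120.74 mm
mid-season: 1.18 × 6.55 × 45 = 347.81 mm
late-season: 0.93 × 4.13 × 35 = 134.43 mm
Seasonal total = 721.33 mm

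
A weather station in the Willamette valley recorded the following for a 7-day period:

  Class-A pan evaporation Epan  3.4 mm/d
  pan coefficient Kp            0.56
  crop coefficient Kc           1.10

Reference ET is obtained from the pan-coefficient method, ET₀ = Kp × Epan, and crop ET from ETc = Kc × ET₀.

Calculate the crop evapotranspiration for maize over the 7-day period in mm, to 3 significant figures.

ET₀ = 0.56 × 3.4 = 1.9040 mm/d
ETc = Kc × ET₀ = 1.10 × 1.9040 = 2.0944 mm/d
Over 7 days: 2.0944 × 7 = 14.661 mm

14.7 mm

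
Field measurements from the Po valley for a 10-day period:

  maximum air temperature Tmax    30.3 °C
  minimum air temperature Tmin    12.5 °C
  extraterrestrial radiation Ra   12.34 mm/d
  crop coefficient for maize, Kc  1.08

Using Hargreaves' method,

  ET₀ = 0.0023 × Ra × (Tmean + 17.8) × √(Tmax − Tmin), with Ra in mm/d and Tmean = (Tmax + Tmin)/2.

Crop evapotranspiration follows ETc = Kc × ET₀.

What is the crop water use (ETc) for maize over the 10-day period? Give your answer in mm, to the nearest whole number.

51 mm

Tmean = (30.3 + 12.5)/2 = 21.40 °C
ET₀ = 0.0023 × 12.34 × (21.40 + 17.8) × √17.8 = 0.0023 × 12.34 × 39.20 × 4.2190 = 4.6940 mm/d
ETc = Kc × ET₀ = 1.08 × 4.6940 = 5.0695 mm/d
Over 10 days: 5.0695 × 10 = 50.695 mm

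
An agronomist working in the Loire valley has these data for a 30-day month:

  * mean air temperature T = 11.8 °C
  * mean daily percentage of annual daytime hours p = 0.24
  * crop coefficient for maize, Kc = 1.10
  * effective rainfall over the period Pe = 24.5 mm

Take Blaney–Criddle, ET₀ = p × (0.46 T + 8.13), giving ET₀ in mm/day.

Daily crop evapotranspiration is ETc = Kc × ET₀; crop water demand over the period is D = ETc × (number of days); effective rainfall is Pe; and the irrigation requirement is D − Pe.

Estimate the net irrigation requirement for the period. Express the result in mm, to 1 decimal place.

82.9 mm

ET₀ = 0.24 × (0.46 × 11.8 + 8.13) = 0.24 × 13.558 = 3.2539 mm/d
ETc = Kc × ET₀ = 1.10 × 3.2539 = 3.5793 mm/d
Crop demand D = ETc × 30 d = 3.5793 × 30 = 107.379 mm
D − Pe = 107.379 − 24.5 = 82.879 mm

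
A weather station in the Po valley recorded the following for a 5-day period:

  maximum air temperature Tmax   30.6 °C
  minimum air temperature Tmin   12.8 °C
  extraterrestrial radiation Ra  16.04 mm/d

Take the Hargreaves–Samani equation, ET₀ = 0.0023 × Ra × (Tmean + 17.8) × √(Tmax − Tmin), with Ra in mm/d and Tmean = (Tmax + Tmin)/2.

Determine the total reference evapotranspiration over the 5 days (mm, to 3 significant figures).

30.7 mm

Tmean = (30.6 + 12.8)/2 = 21.70 °C
ET₀ = 0.0023 × 16.04 × (21.70 + 17.8) × √17.8 = 0.0023 × 16.04 × 39.50 × 4.2190 = 6.1481 mm/d
Over 5 days: 6.1481 × 5 = 30.741 mm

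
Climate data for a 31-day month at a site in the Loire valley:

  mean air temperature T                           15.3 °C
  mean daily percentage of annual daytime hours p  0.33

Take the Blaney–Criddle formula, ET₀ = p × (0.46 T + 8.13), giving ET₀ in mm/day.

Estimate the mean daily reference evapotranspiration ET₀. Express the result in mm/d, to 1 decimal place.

ET₀ = 0.33 × (0.46 × 15.3 + 8.13) = 0.33 × 15.168 = 5.0054 mm/d

5.0 mm/d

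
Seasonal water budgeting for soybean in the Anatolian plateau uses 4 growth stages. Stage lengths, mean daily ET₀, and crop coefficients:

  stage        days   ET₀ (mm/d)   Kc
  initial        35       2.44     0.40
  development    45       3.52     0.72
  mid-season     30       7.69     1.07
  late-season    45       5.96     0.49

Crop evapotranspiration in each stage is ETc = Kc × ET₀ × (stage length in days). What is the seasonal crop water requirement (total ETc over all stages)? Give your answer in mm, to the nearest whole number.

526 mm

initial: 0.40 × 2.44 × 35 = 34.16 mm
development: 0.72 × 3.52 × 45 = 114.05 mm
mid-season: 1.07 × 7.69 × 30 = 246.85 mm
late-season: 0.49 × 5.96 × 45 = 131.42 mm
Seasonal total = 526.48 mm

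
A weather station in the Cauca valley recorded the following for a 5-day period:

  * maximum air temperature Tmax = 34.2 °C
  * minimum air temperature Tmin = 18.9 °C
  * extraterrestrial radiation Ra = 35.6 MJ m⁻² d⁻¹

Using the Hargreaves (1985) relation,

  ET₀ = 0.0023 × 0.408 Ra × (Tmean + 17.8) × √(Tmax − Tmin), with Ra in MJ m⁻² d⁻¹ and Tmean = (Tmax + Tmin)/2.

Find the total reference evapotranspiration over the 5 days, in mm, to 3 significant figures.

Tmean = (34.2 + 18.9)/2 = 26.55 °C
0.408 Ra = 0.408 × 35.6 = 14.5248 mm/d equivalent
ET₀ = 0.0023 × 14.5248 × (26.55 + 17.8) × √15.3 = 0.0023 × 14.5248 × 44.35 × 3.9115 = 5.7953 mm/d
Over 5 days: 5.7953 × 5 = 28.977 mm

29.0 mm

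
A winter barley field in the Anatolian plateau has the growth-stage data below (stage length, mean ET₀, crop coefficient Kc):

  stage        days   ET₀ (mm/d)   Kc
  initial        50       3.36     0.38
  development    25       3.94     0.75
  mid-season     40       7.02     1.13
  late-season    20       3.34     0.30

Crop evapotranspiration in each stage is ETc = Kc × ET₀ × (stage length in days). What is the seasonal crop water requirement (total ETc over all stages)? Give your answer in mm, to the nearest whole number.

initial: 0.38 × 3.36 × 50 = 63.84 mm
development: 0.75 × 3.94 × 25 = 73.88 mm
mid-season: 1.13 × 7.02 × 40 = 317.30 mm
late-season: 0.30 × 3.34 × 20 = 20.04 mm
Seasonal total = 475.06 mm

475 mm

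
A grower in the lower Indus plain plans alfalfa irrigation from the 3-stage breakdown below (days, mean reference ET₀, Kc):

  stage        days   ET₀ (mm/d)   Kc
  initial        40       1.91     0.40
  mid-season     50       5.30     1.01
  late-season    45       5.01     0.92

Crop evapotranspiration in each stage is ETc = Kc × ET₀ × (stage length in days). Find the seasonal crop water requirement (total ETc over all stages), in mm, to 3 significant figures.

initial: 0.40 × 1.91 × 40 = 30.56 mm
mid-season: 1.01 × 5.30 × 50 = 267.65 mm
late-season: 0.92 × 5.01 × 45 = 207.41 mm
Seasonal total = 505.62 mm

506 mm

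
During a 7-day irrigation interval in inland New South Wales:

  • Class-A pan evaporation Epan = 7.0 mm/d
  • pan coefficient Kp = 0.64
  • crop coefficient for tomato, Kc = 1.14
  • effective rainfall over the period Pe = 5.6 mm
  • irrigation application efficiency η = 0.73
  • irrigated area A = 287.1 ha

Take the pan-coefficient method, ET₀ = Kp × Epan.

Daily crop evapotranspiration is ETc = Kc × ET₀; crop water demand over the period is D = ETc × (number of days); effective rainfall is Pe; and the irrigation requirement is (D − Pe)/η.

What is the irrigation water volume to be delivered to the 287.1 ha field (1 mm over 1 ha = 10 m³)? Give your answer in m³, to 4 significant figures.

118600 m³

ET₀ = 0.64 × 7.0 = 4.4800 mm/d
ETc = Kc × ET₀ = 1.14 × 4.4800 = 5.1072 mm/d
Crop demand D = ETc × 7 d = 5.1072 × 7 = 35.750 mm
D − Pe = 35.750 − 5.6 = 30.150 mm
Gross irrigation = 30.150 / 0.73 = 41.301 mm
Volume = 41.301 mm × 287.1 ha × 10 = 118575.2 m³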